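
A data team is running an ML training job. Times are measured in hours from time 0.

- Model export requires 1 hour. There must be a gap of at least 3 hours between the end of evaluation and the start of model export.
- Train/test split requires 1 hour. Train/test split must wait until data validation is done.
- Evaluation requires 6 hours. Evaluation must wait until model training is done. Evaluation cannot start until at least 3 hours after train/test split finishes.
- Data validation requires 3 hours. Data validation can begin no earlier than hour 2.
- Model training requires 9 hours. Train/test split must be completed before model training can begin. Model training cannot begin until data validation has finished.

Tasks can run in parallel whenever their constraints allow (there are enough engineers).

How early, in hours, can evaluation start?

15

Data validation cannot begin until its own release at hour 2. It runs from hour 2 to 2 + 3 = hour 5.
Train/test split waits on data validation (finishes hour 5), so it starts at hour 5 and finishes at 5 + 1 = hour 6.
Model training has to wait for train/test split (finishes hour 6); data validation (finishes hour 5). The latest of these is hour 6, so model training runs hour 6 to 6 + 9 = hour 15.
Evaluation waits on model training (finishes hour 15); train/test split (finishes hour 6, plus 3-hour gap → hour 9). The latest of these is hour 15, which is the earliest evaluation can start.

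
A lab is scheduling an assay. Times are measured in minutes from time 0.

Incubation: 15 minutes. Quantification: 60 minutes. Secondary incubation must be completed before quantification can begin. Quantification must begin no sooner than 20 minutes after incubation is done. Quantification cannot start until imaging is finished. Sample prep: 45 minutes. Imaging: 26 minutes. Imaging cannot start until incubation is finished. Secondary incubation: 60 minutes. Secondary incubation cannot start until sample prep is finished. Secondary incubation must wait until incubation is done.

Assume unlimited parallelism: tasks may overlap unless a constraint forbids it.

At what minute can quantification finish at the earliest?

165

Incubation can start immediately at minute 0; it finishes at minute 15.
Imaging cannot begin until incubation (finishes minute 15). It runs from minute 15 to 15 + 26 = minute 41.
Nothing blocks sample prep, so it runs from minute 0 to minute 45.
Secondary incubation needs all of sample prep (finishes minute 45); incubation (finishes minute 15). That puts its earliest start at minute 45; it finishes at 45 + 60 = minute 105.
For quantification: secondary incubation (finishes minute 105); incubation (finishes minute 15, plus 20-minute gap → minute 35); imaging (finishes minute 41). Taking the maximum gives a start of minute 105, and it finishes at 105 + 60 = minute 165.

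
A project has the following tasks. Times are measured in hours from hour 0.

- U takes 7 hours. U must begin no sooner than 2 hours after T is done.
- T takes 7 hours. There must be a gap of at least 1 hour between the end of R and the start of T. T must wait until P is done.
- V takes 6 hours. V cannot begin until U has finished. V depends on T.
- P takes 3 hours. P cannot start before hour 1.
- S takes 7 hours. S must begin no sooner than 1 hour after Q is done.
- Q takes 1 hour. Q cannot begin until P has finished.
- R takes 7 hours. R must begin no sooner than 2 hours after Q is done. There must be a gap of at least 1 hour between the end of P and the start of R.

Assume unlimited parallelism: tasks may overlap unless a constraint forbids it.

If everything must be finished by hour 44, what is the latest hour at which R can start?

V must finish by hour 44; it takes 6 hours, so it must start by 44 − 6 = hour 38.
Since V (must start by hour 38) depends on it, U must finish by hour 38. Backing off its 7-hour duration gives a latest start of hour 31.
For T: U (must start by hour 31, minus 2-hour gap → hour 29); V (must start by hour 38). The most restrictive is hour 29; with a 7-hour duration, T must start by hour 22.
R must finish before T (must start by hour 22, minus 1-hour gap → hour 21). With a 7-hour duration, R must start by 21 − 7 = hour 14.

14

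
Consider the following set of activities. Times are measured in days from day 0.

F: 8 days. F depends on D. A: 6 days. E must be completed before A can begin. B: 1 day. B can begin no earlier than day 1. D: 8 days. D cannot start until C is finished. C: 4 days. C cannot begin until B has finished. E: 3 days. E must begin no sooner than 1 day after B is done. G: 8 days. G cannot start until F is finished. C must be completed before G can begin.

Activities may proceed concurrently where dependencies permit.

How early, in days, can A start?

6

B cannot begin until its own release at day 1. It runs from day 1 to 1 + 1 = day 2.
E waits on B (finishes day 2, plus 1-day gap → day 3), so it starts at day 3 and finishes at 3 + 3 = day 6.
A waits on E (finishes day 6), so the earliest it can start is day 6.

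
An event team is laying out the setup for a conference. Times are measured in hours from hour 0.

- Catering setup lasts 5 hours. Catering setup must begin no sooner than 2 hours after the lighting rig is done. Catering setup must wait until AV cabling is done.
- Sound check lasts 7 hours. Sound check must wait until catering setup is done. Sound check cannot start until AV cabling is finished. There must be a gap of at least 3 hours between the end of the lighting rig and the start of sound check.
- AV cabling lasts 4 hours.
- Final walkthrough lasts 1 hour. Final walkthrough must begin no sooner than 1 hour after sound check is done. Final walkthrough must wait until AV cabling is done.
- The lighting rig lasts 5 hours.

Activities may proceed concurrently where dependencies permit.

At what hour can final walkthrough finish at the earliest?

21

AV cabling can start immediately at hour 0; it finishes at hour 4.
The lighting rig can start immediately at hour 0; it finishes at hour 5.
Catering setup needs all of the lighting rig (finishes hour 5, plus 2-hour gap → hour 7); AV cabling (finishes hour 4). That puts its earliest start at hour 7; it finishes at 7 + 5 = hour 12.
For sound check: catering setup (finishes hour 12); AV cabling (finishes hour 4); the lighting rig (finishes hour 5, plus 3-hour gap → hour 8). Taking the maximum gives a start of hour 12, and it finishes at 12 + 7 = hour 19.
For final walkthrough: sound check (finishes hour 19, plus 1-hour gap → hour 20); AV cabling (finishes hour 4). Taking the maximum gives a start of hour 20, and it finishes at 20 + 1 = hour 21.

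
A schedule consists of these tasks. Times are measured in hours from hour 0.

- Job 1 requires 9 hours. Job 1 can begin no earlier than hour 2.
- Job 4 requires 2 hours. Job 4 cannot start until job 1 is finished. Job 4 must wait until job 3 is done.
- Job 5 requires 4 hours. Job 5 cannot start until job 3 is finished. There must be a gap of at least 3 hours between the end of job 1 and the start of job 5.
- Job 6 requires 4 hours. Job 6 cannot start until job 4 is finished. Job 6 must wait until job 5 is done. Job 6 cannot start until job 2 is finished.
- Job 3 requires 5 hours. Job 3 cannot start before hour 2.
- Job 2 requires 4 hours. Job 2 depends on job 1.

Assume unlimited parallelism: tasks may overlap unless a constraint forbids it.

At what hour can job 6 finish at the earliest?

22

Job 3 waits on its own release at hour 2, so it starts at hour 2 and finishes at 2 + 5 = hour 7.
Job 1 cannot begin until its own release at hour 2. It runs from hour 2 to 2 + 9 = hour 11.
Job 5 has to wait for job 3 (finishes hour 7); job 1 (finishes hour 11, plus 3-hour gap → hour 14). The latest of these is hour 14, so job 5 runs hour 14 to 14 + 4 = hour 18.
Job 4 has to wait for job 1 (finishes hour 11); job 3 (finishes hour 7). The latest of these is hour 11, so job 4 runs hour 11 to 11 + 2 = hour 13.
After job 1 (finishes hour 11), job 2 can start at hour 11 and finishes at hour 15.
Job 6 has to wait for job 4 (finishes hour 13); job 5 (finishes hour 18); job 2 (finishes hour 15). The latest of these is hour 18, so job 6 runs hour 18 to 18 + 4 = hour 22.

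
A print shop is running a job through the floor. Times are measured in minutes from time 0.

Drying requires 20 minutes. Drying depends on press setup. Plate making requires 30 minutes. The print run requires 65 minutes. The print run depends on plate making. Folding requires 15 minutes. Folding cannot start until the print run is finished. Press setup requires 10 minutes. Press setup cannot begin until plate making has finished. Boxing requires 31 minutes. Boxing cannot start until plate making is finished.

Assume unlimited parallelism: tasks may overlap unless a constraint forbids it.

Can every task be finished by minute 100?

No

Plate making can start immediately at minute 0; it finishes at minute 30.
After plate making (finishes minute 30), boxing can start at minute 30 and finishes at minute 61.
The print run cannot begin until plate making (finishes minute 30). It runs from minute 30 to 30 + 65 = minute 95.
After the print run (finishes minute 95), folding can start at minute 95 and finishes at minute 110.
Press setup cannot begin until plate making (finishes minute 30). It runs from minute 30 to 30 + 10 = minute 40.
Drying cannot begin until press setup (finishes minute 40). It runs from minute 40 to 40 + 20 = minute 60.
The earliest everything can be done is minute 110, which is after the deadline of 100, so it is not possible.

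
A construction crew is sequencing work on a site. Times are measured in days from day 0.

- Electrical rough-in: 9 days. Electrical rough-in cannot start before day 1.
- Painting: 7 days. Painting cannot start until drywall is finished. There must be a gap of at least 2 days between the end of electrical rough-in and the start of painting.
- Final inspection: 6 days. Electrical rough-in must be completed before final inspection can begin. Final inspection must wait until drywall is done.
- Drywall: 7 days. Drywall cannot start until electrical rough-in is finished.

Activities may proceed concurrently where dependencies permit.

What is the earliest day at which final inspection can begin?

17

Electrical rough-in cannot begin until its own release at day 1. It runs from day 1 to 1 + 9 = day 10.
After electrical rough-in (finishes day 10), drywall can start at day 10 and finishes at day 17.
Final inspection waits on electrical rough-in (finishes day 10); drywall (finishes day 17). The latest of these is day 17, which is the earliest final inspection can start.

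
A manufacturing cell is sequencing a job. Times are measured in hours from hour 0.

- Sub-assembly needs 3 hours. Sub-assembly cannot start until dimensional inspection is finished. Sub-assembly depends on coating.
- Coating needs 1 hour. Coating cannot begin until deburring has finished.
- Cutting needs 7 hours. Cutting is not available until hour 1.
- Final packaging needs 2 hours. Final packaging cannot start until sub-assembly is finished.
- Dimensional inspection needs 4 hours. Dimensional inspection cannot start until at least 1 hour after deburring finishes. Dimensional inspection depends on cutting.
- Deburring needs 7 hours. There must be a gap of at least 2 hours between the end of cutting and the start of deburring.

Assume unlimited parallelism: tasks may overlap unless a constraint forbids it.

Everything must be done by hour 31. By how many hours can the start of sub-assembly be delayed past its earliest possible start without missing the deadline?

4

Cutting waits on its own release at hour 1, so it starts at hour 1 and finishes at 1 + 7 = hour 8.
After cutting (finishes hour 8, plus 2-hour gap → hour 10), deburring can start at hour 10 and finishes at hour 17.
Coating waits on deburring (finishes hour 17), so it starts at hour 17 and finishes at 17 + 1 = hour 18.
Dimensional inspection has to wait for deburring (finishes hour 17, plus 1-hour gap → hour 18); cutting (finishes hour 8). The latest of these is hour 18, so dimensional inspection runs hour 18 to 18 + 4 = hour 22.
Sub-assembly needs all of dimensional inspection (finishes hour 22); coating (finishes hour 18). That puts its earliest start at hour 22; it finishes at 22 + 3 = hour 25.

Working backward from the deadline:
Final packaging must finish by hour 31; it takes 2 hours, so it must start by 31 − 2 = hour 29.
Sub-assembly has to be done before final packaging (must start by hour 29). That means finishing by hour 29, i.e. starting by 29 − 3 = hour 26.
So sub-assembly can start as early as hour 22 and as late as hour 26, giving 26 − 22 = 4 hours of slack.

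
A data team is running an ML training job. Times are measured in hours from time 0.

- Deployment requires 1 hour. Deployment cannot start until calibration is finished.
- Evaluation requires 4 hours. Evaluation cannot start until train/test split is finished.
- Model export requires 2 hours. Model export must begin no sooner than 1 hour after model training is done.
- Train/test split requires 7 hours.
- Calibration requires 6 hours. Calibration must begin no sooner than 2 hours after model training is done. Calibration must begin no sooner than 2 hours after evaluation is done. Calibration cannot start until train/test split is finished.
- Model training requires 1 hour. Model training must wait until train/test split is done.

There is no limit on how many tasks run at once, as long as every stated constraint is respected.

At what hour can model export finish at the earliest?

11

Nothing blocks train/test split, so it runs from hour 0 to hour 7.
Model training waits on train/test split (finishes hour 7), so it starts at hour 7 and finishes at 7 + 1 = hour 8.
Model export cannot begin until model training (finishes hour 8, plus 1-hour gap → hour 9). It runs from hour 9 to 9 + 2 = hour 11.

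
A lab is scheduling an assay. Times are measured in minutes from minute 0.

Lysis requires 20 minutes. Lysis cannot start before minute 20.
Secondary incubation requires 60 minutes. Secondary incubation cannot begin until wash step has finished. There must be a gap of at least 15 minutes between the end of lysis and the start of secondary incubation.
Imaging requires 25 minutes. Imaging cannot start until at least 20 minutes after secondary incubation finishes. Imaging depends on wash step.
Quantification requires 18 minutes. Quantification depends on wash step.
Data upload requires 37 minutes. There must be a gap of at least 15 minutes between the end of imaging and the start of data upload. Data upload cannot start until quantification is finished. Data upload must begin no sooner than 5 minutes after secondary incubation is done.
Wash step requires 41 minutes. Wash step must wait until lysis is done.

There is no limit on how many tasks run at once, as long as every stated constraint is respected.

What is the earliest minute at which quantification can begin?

After its own release at minute 20, lysis can start at minute 20 and finishes at minute 40.
Wash step waits on lysis (finishes minute 40), so it starts at minute 40 and finishes at 40 + 41 = minute 81.
Quantification waits on wash step (finishes minute 81), so the earliest it can start is minute 81.

81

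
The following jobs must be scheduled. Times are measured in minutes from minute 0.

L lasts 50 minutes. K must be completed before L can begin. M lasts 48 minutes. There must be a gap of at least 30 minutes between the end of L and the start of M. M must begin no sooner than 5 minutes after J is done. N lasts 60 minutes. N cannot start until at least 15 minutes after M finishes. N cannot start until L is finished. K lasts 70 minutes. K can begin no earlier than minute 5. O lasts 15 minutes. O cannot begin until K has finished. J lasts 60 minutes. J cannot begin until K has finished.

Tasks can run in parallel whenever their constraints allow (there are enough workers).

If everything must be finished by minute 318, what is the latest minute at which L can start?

115

To finish by minute 318, N (duration 60) must start no later than minute 258.
M has to be done before N (must start by minute 258, minus 15-minute gap → minute 243). That means finishing by minute 243, i.e. starting by 243 − 48 = minute 195.
L has several dependents: M (must start by minute 195, minus 30-minute gap → minute 165); N (must start by minute 258). The earliest of those limits is minute 165, so L must start by 165 − 50 = minute 115.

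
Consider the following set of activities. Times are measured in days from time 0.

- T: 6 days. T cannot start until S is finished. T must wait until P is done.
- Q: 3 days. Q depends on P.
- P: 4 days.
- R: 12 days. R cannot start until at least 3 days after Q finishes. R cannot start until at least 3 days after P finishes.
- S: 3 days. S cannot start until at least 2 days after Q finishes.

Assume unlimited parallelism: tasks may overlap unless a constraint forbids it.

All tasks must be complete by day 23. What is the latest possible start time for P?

Nothing follows R; the deadline of day 23 is its only limit. It must start by 23 − 12 = day 11.
T must finish by day 23; it takes 6 days, so it must start by 23 − 6 = day 17.
S feeds into T (must start by day 17); so S must finish by day 17 and therefore start by day 14.
For Q: R (must start by day 11, minus 3-day gap → day 8); S (must start by day 14, minus 2-day gap → day 12). The most restrictive is day 8; with a 3-day duration, Q must start by day 5.
P feeds Q (must start by day 5); R (must start by day 11, minus 3-day gap → day 8); T (must start by day 17). Taking the minimum, P must finish by day 5 and start by 5 − 4 = day 1.

1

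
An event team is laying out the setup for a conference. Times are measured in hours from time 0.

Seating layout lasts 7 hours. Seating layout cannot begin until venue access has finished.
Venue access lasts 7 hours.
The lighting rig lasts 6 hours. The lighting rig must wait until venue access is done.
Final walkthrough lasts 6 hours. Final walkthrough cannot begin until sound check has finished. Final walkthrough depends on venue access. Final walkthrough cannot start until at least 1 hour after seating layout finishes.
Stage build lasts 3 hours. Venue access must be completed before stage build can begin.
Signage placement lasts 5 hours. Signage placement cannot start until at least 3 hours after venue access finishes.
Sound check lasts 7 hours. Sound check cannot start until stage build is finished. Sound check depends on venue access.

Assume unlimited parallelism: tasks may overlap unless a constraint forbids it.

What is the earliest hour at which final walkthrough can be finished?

23

Nothing blocks venue access, so it runs from hour 0 to hour 7.
After venue access (finishes hour 7), seating layout can start at hour 7 and finishes at hour 14.
After venue access (finishes hour 7), stage build can start at hour 7 and finishes at hour 10.
Sound check has to wait for stage build (finishes hour 10); venue access (finishes hour 7). The latest of these is hour 10, so sound check runs hour 10 to 10 + 7 = hour 17.
Final walkthrough needs all of sound check (finishes hour 17); venue access (finishes hour 7); seating layout (finishes hour 14, plus 1-hour gap → hour 15). That puts its earliest start at hour 17; it finishes at 17 + 6 = hour 23.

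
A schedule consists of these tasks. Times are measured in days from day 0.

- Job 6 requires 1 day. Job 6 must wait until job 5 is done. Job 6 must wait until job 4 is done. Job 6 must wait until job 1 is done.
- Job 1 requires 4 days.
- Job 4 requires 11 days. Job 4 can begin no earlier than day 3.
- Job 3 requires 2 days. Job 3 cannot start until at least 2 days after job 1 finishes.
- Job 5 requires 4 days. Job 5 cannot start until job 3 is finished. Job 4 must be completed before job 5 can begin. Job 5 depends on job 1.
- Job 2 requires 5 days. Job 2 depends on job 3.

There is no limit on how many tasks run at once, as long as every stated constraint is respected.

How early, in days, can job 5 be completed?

18

Job 4 cannot begin until its own release at day 3. It runs from day 3 to 3 + 11 = day 14.
Nothing blocks job 1, so it runs from day 0 to day 4.
After job 1 (finishes day 4, plus 2-day gap → day 6), job 3 can start at day 6 and finishes at day 8.
For job 5: job 3 (finishes day 8); job 4 (finishes day 14); job 1 (finishes day 4). Taking the maximum gives a start of day 14, and it finishes at 14 + 4 = day 18.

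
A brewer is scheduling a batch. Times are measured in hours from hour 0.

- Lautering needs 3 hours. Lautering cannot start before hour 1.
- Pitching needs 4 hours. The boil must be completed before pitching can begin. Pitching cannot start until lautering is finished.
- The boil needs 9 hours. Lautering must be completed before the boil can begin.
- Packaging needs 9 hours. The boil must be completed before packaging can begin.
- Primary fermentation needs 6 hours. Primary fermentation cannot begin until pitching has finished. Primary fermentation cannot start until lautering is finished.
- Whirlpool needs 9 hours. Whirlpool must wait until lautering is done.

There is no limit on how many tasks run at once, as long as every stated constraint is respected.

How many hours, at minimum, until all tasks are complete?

Lautering waits on its own release at hour 1, so it starts at hour 1 and finishes at 1 + 3 = hour 4.
Whirlpool cannot begin until lautering (finishes hour 4). It runs from hour 4 to 4 + 9 = hour 13.
The boil waits on lautering (finishes hour 4), so it starts at hour 4 and finishes at 4 + 9 = hour 13.
Packaging waits on the boil (finishes hour 13), so it starts at hour 13 and finishes at 13 + 9 = hour 22.
Pitching has to wait for the boil (finishes hour 13); lautering (finishes hour 4). The latest of these is hour 13, so pitching runs hour 13 to 13 + 4 = hour 17.
Primary fermentation cannot start until pitching (finishes hour 17); lautering (finishes hour 4). The controlling bound is hour 17, so primary fermentation finishes at 17 + 6 = hour 23.
All tasks are finished once the last one completes. Finish times: Lautering at 4, The boil at 13, Whirlpool at 13, Pitching at 17, Primary fermentation at 23, Packaging at 22. The latest is hour 23.

23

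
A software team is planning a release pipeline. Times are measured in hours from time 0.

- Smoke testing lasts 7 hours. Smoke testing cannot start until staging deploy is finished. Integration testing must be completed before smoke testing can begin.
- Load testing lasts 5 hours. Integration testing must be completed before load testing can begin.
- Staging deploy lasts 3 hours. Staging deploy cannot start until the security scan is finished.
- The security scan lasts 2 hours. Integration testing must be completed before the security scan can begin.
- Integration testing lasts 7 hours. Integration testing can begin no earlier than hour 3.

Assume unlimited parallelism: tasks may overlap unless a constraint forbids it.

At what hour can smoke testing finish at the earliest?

22

Integration testing cannot begin until its own release at hour 3. It runs from hour 3 to 3 + 7 = hour 10.
The security scan cannot begin until integration testing (finishes hour 10). It runs from hour 10 to 10 + 2 = hour 12.
Staging deploy cannot begin until the security scan (finishes hour 12). It runs from hour 12 to 12 + 3 = hour 15.
Smoke testing needs all of staging deploy (finishes hour 15); integration testing (finishes hour 10). That puts its earliest start at hour 15; it finishes at 15 + 7 = hour 22.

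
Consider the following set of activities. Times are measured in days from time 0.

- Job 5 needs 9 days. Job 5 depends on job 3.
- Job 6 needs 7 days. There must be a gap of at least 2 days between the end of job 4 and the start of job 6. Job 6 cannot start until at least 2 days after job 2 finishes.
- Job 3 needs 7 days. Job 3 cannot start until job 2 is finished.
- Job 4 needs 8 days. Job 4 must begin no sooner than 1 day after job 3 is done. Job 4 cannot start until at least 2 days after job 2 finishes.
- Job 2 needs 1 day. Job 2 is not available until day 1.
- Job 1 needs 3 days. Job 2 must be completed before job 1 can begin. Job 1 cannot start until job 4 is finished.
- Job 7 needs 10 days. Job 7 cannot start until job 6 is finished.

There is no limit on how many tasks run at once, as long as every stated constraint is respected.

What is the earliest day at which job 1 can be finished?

Job 2 cannot begin until its own release at day 1. It runs from day 1 to 1 + 1 = day 2.
Job 3 waits on job 2 (finishes day 2), so it starts at day 2 and finishes at 2 + 7 = day 9.
Job 4 cannot start until job 3 (finishes day 9, plus 1-day gap → day 10); job 2 (finishes day 2, plus 2-day gap → day 4). The controlling bound is day 10, so job 4 finishes at 10 + 8 = day 18.
Job 1 needs all of job 2 (finishes day 2); job 4 (finishes day 18). That puts its earliest start at day 18; it finishes at 18 + 3 = day 21.

21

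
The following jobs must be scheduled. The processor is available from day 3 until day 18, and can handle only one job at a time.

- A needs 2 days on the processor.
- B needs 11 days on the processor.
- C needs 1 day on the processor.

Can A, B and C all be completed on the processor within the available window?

Yes

The processor window is 18 − 3 = 15 days.
Running back to back, the jobs need 2 + 11 + 1 = 14 days on the processor.
Since 14 ≤ 15, they fit within the window.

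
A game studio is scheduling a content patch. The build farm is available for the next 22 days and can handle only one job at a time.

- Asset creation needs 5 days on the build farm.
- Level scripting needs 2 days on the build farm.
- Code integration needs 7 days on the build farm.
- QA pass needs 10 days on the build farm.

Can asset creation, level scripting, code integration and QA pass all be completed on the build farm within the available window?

Running back to back, the jobs need 5 + 2 + 7 + 10 = 24 days on the build farm.
Since 24 > 22, they cannot all fit.

No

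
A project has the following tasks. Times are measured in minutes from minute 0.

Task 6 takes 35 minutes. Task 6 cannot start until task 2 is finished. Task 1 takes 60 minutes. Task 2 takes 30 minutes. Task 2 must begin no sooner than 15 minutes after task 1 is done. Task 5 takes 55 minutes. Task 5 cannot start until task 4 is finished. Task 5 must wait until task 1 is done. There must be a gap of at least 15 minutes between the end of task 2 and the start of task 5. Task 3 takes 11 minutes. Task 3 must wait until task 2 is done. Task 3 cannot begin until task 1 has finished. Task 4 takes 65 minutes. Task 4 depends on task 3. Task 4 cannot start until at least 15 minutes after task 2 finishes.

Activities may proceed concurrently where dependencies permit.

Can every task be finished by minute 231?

No

Task 1 has no prerequisites, so it starts at minute 0 and finishes at minute 60.
Task 2 waits on task 1 (finishes minute 60, plus 15-minute gap → minute 75), so it starts at minute 75 and finishes at 75 + 30 = minute 105.
Task 6 waits on task 2 (finishes minute 105), so it starts at minute 105 and finishes at 105 + 35 = minute 140.
Task 3 cannot start until task 2 (finishes minute 105); task 1 (finishes minute 60). The controlling bound is minute 105, so task 3 finishes at 105 + 11 = minute 116.
For task 4: task 3 (finishes minute 116); task 2 (finishes minute 105, plus 15-minute gap → minute 120). Taking the maximum gives a start of minute 120, and it finishes at 120 + 65 = minute 185.
Task 5 has to wait for task 4 (finishes minute 185); task 1 (finishes minute 60); task 2 (finishes minute 105, plus 15-minute gap → minute 120). The latest of these is minute 185, so task 5 runs minute 185 to 185 + 55 = minute 240.
The earliest everything can be done is minute 240, which is after the deadline of 231, so it is not possible.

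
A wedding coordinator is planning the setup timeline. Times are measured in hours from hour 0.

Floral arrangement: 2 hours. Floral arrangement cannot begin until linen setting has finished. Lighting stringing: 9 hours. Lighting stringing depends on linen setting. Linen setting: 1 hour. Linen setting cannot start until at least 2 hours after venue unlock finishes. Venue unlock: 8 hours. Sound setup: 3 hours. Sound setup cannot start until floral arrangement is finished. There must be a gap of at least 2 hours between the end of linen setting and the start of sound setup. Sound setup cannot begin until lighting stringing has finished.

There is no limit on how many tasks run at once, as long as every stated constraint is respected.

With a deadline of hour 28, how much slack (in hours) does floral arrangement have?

12

Venue unlock can start immediately at hour 0; it finishes at hour 8.
Linen setting cannot begin until venue unlock (finishes hour 8, plus 2-hour gap → hour 10). It runs from hour 10 to 10 + 1 = hour 11.
Floral arrangement cannot begin until linen setting (finishes hour 11). It runs from hour 11 to 11 + 2 = hour 13.

Working backward from the deadline:
Sound setup must finish by hour 28; it takes 3 hours, so it must start by 28 − 3 = hour 25.
Floral arrangement must finish before sound setup (must start by hour 25). With a 2-hour duration, floral arrangement must start by 25 − 2 = hour 23.
So floral arrangement can start as early as hour 11 and as late as hour 23, giving 23 − 11 = 12 hours of slack.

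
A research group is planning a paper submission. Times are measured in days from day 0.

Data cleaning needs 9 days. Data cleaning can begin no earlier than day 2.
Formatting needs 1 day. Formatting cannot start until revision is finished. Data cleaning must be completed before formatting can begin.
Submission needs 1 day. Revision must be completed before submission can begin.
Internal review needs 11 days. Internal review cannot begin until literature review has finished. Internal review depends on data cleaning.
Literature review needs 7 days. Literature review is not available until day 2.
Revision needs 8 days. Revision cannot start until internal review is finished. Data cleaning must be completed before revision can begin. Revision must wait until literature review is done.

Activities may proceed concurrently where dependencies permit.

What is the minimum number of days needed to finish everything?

31

Data cleaning cannot begin until its own release at day 2. It runs from day 2 to 2 + 9 = day 11.
Literature review cannot begin until its own release at day 2. It runs from day 2 to 2 + 7 = day 9.
Internal review has to wait for literature review (finishes day 9); data cleaning (finishes day 11). The latest of these is day 11, so internal review runs day 11 to 11 + 11 = day 22.
Revision has to wait for internal review (finishes day 22); data cleaning (finishes day 11); literature review (finishes day 9). The latest of these is day 22, so revision runs day 22 to 22 + 8 = day 30.
Submission waits on revision (finishes day 30), so it starts at day 30 and finishes at 30 + 1 = day 31.
For formatting: revision (finishes day 30); data cleaning (finishes day 11). Taking the maximum gives a start of day 30, and it finishes at 30 + 1 = day 31.
All tasks are finished once the last one completes. Finish times: Literature review at 9, Data cleaning at 11, Internal review at 22, Revision at 30, Formatting at 31, Submission at 31. The latest is day 31.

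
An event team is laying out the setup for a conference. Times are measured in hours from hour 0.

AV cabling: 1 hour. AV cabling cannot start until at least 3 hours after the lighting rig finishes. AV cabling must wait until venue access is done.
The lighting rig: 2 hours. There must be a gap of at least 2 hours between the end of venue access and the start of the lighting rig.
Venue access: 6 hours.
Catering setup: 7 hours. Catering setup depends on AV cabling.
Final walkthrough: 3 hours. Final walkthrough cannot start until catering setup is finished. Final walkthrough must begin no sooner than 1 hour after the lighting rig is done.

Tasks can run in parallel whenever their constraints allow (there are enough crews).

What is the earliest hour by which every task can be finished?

Venue access can start immediately at hour 0; it finishes at hour 6.
The lighting rig waits on venue access (finishes hour 6, plus 2-hour gap → hour 8), so it starts at hour 8 and finishes at 8 + 2 = hour 10.
AV cabling needs all of the lighting rig (finishes hour 10, plus 3-hour gap → hour 13); venue access (finishes hour 6). That puts its earliest start at hour 13; it finishes at 13 + 1 = hour 14.
After AV cabling (finishes hour 14), catering setup can start at hour 14 and finishes at hour 21.
Final walkthrough has to wait for catering setup (finishes hour 21); the lighting rig (finishes hour 10, plus 1-hour gap → hour 11). The latest of these is hour 21, so final walkthrough runs hour 21 to 21 + 3 = hour 24.
All tasks are finished once the last one completes. Finish times: Venue access at 6, The lighting rig at 10, AV cabling at 14, Catering setup at 21, Final walkthrough at 24. The latest is hour 24.

24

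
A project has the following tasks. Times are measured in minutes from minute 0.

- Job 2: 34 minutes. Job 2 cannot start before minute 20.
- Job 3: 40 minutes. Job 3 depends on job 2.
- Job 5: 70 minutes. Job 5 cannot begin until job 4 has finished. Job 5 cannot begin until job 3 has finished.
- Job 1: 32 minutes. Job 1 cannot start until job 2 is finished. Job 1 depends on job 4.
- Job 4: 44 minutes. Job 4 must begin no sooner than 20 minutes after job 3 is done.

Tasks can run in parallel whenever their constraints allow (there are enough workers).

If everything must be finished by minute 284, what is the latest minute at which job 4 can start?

170

Job 1 must finish by minute 284; it takes 32 minutes, so it must start by 284 − 32 = minute 252.
To finish by minute 284, job 5 (duration 70) must start no later than minute 214.
Job 4 must finish in time for job 1 (must start by minute 252); job 5 (must start by minute 214). The tightest is minute 214, so job 4 must start by 214 − 44 = minute 170.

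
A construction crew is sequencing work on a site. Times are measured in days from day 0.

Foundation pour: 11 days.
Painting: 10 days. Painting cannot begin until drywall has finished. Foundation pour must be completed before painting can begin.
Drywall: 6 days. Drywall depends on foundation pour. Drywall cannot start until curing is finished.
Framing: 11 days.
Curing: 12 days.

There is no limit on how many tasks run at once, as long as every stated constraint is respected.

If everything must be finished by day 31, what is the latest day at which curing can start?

3

Painting must finish by day 31; it takes 10 days, so it must start by 31 − 10 = day 21.
Since painting (must start by day 21) depends on it, drywall must finish by day 21. Backing off its 6-day duration gives a latest start of day 15.
Curing feeds into drywall (must start by day 15); so curing must finish by day 15 and therefore start by day 3.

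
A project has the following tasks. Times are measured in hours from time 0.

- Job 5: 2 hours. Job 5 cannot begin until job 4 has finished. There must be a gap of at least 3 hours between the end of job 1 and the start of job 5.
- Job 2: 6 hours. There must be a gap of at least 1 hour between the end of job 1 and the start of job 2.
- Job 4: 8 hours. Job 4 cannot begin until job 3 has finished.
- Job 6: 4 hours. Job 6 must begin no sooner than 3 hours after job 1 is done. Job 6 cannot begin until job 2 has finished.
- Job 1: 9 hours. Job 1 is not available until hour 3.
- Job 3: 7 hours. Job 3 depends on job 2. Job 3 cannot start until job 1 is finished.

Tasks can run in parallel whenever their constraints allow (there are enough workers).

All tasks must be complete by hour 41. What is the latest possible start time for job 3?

Nothing follows job 5; the deadline of hour 41 is its only limit. It must start by 41 − 2 = hour 39.
Job 4 must finish before job 5 (must start by hour 39). With an 8-hour duration, job 4 must start by 39 − 8 = hour 31.
Job 3 has to be done before job 4 (must start by hour 31). That means finishing by hour 31, i.e. starting by 31 − 7 = hour 24.

24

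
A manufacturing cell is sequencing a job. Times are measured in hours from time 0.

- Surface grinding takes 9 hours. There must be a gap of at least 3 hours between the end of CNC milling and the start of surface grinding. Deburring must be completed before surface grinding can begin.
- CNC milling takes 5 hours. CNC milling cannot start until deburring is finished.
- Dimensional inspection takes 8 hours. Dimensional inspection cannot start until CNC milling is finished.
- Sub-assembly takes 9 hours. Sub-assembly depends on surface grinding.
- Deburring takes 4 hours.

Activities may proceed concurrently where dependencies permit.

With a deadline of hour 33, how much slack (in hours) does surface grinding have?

3

Nothing blocks deburring, so it runs from hour 0 to hour 4.
After deburring (finishes hour 4), CNC milling can start at hour 4 and finishes at hour 9.
Surface grinding cannot start until CNC milling (finishes hour 9, plus 3-hour gap → hour 12); deburring (finishes hour 4). The controlling bound is hour 12, so surface grinding finishes at 12 + 9 = hour 21.

Working backward from the deadline:
To finish by hour 33, sub-assembly (duration 9) must start no later than hour 24.
Surface grinding has to be done before sub-assembly (must start by hour 24). That means finishing by hour 24, i.e. starting by 24 − 9 = hour 15.
So surface grinding can start as early as hour 12 and as late as hour 15, giving 15 − 12 = 3 hours of slack.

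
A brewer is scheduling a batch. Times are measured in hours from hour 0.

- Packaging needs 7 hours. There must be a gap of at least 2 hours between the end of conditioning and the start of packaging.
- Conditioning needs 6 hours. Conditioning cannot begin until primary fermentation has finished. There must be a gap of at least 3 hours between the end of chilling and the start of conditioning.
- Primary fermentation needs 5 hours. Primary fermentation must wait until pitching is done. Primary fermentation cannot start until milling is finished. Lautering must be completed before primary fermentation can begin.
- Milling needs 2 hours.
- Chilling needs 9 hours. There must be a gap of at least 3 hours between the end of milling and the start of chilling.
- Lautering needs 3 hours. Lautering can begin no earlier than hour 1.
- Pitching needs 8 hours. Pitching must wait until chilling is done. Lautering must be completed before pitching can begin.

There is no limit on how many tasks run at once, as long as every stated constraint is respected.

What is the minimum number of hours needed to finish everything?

After its own release at hour 1, lautering can start at hour 1 and finishes at hour 4.
Nothing blocks milling, so it runs from hour 0 to hour 2.
After milling (finishes hour 2, plus 3-hour gap → hour 5), chilling can start at hour 5 and finishes at hour 14.
For pitching: chilling (finishes hour 14); lautering (finishes hour 4). Taking the maximum gives a start of hour 14, and it finishes at 14 + 8 = hour 22.
Primary fermentation needs all of pitching (finishes hour 22); milling (finishes hour 2); lautering (finishes hour 4). That puts its earliest start at hour 22; it finishes at 22 + 5 = hour 27.
For conditioning: primary fermentation (finishes hour 27); chilling (finishes hour 14, plus 3-hour gap → hour 17). Taking the maximum gives a start of hour 27, and it finishes at 27 + 6 = hour 33.
Packaging cannot begin until conditioning (finishes hour 33, plus 2-hour gap → hour 35). It runs from hour 35 to 35 + 7 = hour 42.
All tasks are finished once the last one completes. Finish times: Milling at 2, Lautering at 4, Chilling at 14, Pitching at 22, Primary fermentation at 27, Conditioning at 33, Packaging at 42. The latest is hour 42.

42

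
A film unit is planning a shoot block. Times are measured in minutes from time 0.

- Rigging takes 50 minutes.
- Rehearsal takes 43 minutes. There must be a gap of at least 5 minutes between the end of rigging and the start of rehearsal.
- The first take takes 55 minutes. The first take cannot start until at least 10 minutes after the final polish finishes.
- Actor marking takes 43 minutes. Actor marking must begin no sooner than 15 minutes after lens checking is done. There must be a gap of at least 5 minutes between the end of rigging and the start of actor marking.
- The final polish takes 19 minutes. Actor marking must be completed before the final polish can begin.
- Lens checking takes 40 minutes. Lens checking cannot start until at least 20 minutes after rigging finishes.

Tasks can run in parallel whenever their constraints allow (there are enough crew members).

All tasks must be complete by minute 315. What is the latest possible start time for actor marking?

The first take must finish by minute 315; it takes 55 minutes, so it must start by 315 − 55 = minute 260.
Since the first take (must start by minute 260, minus 10-minute gap → minute 250) depends on it, the final polish must finish by minute 250. Backing off its 19-minute duration gives a latest start of minute 231.
Since the final polish (must start by minute 231) depends on it, actor marking must finish by minute 231. Backing off its 43-minute duration gives a latest start of minute 188.

188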